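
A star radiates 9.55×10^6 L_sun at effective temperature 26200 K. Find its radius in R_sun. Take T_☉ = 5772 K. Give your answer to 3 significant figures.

R/R_☉ = √(L/L_☉) / (T/T_☉)² = √(9.55×10^6) / (4.539)²
       = 3090 / 20.60 = 150.0.

150 R_sun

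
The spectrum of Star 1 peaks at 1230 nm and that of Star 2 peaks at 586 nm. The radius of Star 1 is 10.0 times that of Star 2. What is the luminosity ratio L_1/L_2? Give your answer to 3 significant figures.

5.15

Wien's law gives T ∝ 1/λ_max, so T_1/T_2 = λ_2/λ_1 = 586/1230 = 0.4764.
Then L ∝ R²T⁴ gives L_1/L_2 = (10.0)² × (0.4764)⁴ = 100.0 × 0.05152 = 5.152.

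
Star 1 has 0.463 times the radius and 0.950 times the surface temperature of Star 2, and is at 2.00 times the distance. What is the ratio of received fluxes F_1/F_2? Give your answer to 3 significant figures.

0.0437

L_1/L_2 = (R_1/R_2)²(T_1/T_2)⁴ = (0.463)² × (0.950)⁴ = 0.1746.
F_1/F_2 = (L_1/L_2)/(d_1/d_2)² = 0.1746 / (2.00)² = 0.04365.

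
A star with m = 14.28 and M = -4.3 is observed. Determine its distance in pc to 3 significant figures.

m − M = 5 log₁₀(d/10 pc)
14.28 − (-4.3) = 18.58 = 5 log₁₀(d/10)
d = 10 × 10^(18.58/5) = 10 × 10^3.716 = 5.200×10^4 pc.

5.20×10^4 pc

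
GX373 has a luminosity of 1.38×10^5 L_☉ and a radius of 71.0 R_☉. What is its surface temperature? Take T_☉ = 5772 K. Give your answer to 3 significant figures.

1.32×10^4 K

T/T_☉ = (L/L_☉)^(1/4) / (R/R_☉)^(1/2)
T = 5772 × (1.38×10^5)^(1/4) / √(71.0) = 5772 × 19.27 / 8.426 = 1.320×10^4 K.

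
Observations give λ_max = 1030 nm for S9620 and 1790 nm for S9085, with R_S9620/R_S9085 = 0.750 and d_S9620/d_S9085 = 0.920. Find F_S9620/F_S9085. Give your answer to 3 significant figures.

Wien's law: T_S9620/T_S9085 = λ_S9085/λ_S9620 = 1790/1030 = 1.738.
L_S9620/L_S9085 = (R_S9620/R_S9085)²(T_S9620/T_S9085)⁴ = (0.750)²(1.738)⁴ = 5.131.
F_S9620/F_S9085 = (L_S9620/L_S9085)/(d_S9620/d_S9085)² = 5.131/(0.920)² = 6.062.

6.06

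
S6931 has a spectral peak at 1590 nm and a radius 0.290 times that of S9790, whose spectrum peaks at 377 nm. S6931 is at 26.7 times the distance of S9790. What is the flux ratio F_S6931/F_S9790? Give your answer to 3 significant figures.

Wien's law: T_S6931/T_S9790 = λ_S9790/λ_S6931 = 377/1590 = 0.2371.
L_S6931/L_S9790 = (R_S6931/R_S9790)²(T_S6931/T_S9790)⁴ = (0.290)²(0.2371)⁴ = 2.658×10^-4.
F_S6931/F_S9790 = (L_S6931/L_S9790)/(d_S6931/d_S9790)² = 2.658×10^-4/(26.7)² = 3.729×10^-7.

3.73×10^-7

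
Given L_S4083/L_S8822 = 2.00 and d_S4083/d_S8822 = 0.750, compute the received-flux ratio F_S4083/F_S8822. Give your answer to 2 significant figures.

F = L/(4πd²), so F_S4083/F_S8822 = (L_S4083/L_S8822) / (d_S4083/d_S8822)²
= 2.00 / (0.750)² = 2.00 / 0.5625 = 3.556.

3.6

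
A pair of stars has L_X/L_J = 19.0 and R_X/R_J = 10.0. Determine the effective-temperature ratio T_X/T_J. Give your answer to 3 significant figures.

0.660

L ∝ R²T⁴ gives T ∝ (L/R²)^(1/4), so
T_X/T_J = (19.0 / 10.0²)^(1/4) = (0.1900)^(1/4) = 0.6602.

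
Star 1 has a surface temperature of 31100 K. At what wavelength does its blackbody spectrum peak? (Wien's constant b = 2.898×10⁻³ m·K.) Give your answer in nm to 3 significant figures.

93.2 nm

λ_max = b/T = 2.898×10⁻³ / 31100 = 9.32×10^-8 m = 93.18 nm.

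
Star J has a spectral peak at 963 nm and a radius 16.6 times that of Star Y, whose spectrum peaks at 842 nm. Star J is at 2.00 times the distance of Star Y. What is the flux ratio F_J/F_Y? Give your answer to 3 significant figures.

Wien's law: T_J/T_Y = λ_Y/λ_J = 842/963 = 0.8744.
L_J/L_Y = (R_J/R_Y)²(T_J/T_Y)⁴ = (16.6)²(0.8744)⁴ = 161.0.
F_J/F_Y = (L_J/L_Y)/(d_J/d_Y)² = 161.0/(2.00)² = 40.26.

40.3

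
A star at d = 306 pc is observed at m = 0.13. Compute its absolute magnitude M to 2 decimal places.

-7.30

M = m − 5 log₁₀(d/10 pc) = 0.13 − 5 log₁₀(306/10)
  = 0.13 − 5 × 1.486 = 0.13 − 7.43 = -7.30.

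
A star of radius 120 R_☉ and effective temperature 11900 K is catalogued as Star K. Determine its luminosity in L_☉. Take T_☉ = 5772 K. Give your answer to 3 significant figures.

2.60×10^5 L_☉

L/L_☉ = (R/R_☉)² (T/T_☉)⁴ = (120)² × (11900/5772)⁴
       = 1.440×10^4 × (2.062)⁴ = 1.440×10^4 × 18.07 = 2.602×10^5.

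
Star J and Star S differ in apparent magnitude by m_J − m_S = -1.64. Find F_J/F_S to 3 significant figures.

4.53

F_J/F_S = 10^(−(m_J − m_S)/2.5) = 10^(1.64/2.5) = 10^0.656 = 4.529.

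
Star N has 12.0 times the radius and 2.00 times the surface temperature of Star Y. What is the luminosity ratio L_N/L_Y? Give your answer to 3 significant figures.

2.30×10^3

From the Stefan–Boltzmann law, L ∝ R²T⁴, so
L_N/L_Y = (R_N/R_Y)² (T_N/T_Y)⁴ = (12.0)² × (2.00)⁴ = 144.0 × 16.00 = 2304.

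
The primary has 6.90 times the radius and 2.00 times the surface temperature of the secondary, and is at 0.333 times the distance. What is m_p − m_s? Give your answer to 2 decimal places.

L_p/L_s = (6.90)²(2.00)⁴ = 761.8.
F_p/F_s = (L_p/L_s)/(d_p/d_s)² = 761.8/0.1109 = 6870.
m_p − m_s = −2.5 log₁₀(6870) = -9.59.

-9.59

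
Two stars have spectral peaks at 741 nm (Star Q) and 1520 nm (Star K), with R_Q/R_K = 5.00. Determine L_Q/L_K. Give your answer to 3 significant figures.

Wien's law gives T ∝ 1/λ_max, so T_Q/T_K = λ_K/λ_Q = 1520/741 = 2.051.
Then L ∝ R²T⁴ gives L_Q/L_K = (5.00)² × (2.051)⁴ = 25.00 × 17.71 = 442.6.

443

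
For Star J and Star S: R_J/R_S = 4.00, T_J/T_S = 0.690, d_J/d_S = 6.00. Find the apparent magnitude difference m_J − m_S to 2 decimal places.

2.49

L_J/L_S = (4.00)²(0.690)⁴ = 3.627.
F_J/F_S = (L_J/L_S)/(d_J/d_S)² = 3.627/36.00 = 0.1007.
m_J − m_S = −2.5 log₁₀(0.1007) = 2.49.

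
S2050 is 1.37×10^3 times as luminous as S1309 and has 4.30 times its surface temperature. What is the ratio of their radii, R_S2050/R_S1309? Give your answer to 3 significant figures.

L ∝ R²T⁴ gives R ∝ √L / T², so
R_S2050/R_S1309 = √(1.37×10^3) / (4.30)² = 37.01 / 18.49 = 2.002.

2.00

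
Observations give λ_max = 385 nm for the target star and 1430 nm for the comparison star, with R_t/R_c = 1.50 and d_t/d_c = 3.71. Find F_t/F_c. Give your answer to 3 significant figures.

31.1

Wien's law: T_t/T_c = λ_c/λ_t = 1430/385 = 3.714.
L_t/L_c = (R_t/R_c)²(T_t/T_c)⁴ = (1.50)²(3.714)⁴ = 428.2.
F_t/F_c = (L_t/L_c)/(d_t/d_c)² = 428.2/(3.71)² = 31.11.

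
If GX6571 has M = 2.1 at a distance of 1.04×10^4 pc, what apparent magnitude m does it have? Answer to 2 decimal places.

17.19

m = M + 5 log₁₀(d/10 pc) = 2.1 + 5 log₁₀(1.04×10^4/10)
  = 2.1 + 5 × 3.017 = 2.1 + 15.09 = 17.19.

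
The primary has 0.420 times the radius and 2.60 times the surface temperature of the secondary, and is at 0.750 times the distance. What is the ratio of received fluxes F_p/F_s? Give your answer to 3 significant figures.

14.3

L_p/L_s = (R_p/R_s)²(T_p/T_s)⁴ = (0.420)² × (2.60)⁴ = 8.061.
F_p/F_s = (L_p/L_s)/(d_p/d_s)² = 8.061 / (0.750)² = 14.33.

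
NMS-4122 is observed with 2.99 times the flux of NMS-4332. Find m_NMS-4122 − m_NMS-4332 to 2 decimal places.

m_NMS-4122 − m_NMS-4332 = −2.5 log₁₀(F_NMS-4122/F_NMS-4332) = −2.5 log₁₀(2.99) = −2.5 × (0.476) = -1.189.

-1.19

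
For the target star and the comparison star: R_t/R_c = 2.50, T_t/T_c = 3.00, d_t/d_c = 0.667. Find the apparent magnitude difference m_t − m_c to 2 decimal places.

-7.64

L_t/L_c = (2.50)²(3.00)⁴ = 506.2.
F_t/F_c = (L_t/L_c)/(d_t/d_c)² = 506.2/0.4449 = 1138.
m_t − m_c = −2.5 log₁₀(1138) = -7.64.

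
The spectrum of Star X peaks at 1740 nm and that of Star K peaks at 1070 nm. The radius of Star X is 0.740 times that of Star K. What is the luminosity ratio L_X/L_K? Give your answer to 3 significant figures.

Wien's law gives T ∝ 1/λ_max, so T_X/T_K = λ_K/λ_X = 1070/1740 = 0.6149.
Then L ∝ R²T⁴ gives L_X/L_K = (0.740)² × (0.6149)⁴ = 0.5476 × 0.1430 = 0.07831.

0.0783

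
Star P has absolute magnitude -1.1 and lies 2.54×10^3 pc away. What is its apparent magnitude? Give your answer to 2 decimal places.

10.92

m = M + 5 log₁₀(d/10 pc) = -1.1 + 5 log₁₀(2.54×10^3/10)
  = -1.1 + 5 × 2.405 = -1.1 + 12.02 = 10.92.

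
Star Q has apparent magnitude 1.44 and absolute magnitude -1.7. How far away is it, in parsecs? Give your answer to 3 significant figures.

m − M = 5 log₁₀(d/10 pc)
1.44 − (-1.7) = 3.14 = 5 log₁₀(d/10)
d = 10 × 10^(3.14/5) = 10 × 10^0.628 = 42.46 pc.

42.5 pc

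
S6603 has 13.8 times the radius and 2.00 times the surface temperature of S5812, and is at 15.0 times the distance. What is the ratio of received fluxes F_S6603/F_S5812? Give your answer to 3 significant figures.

L_S6603/L_S5812 = (R_S6603/R_S5812)²(T_S6603/T_S5812)⁴ = (13.8)² × (2.00)⁴ = 3047.
F_S6603/F_S5812 = (L_S6603/L_S5812)/(d_S6603/d_S5812)² = 3047 / (15.0)² = 13.54.

13.5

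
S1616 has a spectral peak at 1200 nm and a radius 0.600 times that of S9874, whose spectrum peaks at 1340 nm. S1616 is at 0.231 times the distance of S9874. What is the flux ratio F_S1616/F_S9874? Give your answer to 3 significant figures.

10.5

Wien's law: T_S1616/T_S9874 = λ_S9874/λ_S1616 = 1340/1200 = 1.117.
L_S1616/L_S9874 = (R_S1616/R_S9874)²(T_S1616/T_S9874)⁴ = (0.600)²(1.117)⁴ = 0.5598.
F_S1616/F_S9874 = (L_S1616/L_S9874)/(d_S1616/d_S9874)² = 0.5598/(0.231)² = 10.49.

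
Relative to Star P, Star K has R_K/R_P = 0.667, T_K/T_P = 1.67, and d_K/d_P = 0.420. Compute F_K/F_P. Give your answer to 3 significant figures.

19.6

L_K/L_P = (R_K/R_P)²(T_K/T_P)⁴ = (0.667)² × (1.67)⁴ = 3.460.
F_K/F_P = (L_K/L_P)/(d_K/d_P)² = 3.460 / (0.420)² = 19.62.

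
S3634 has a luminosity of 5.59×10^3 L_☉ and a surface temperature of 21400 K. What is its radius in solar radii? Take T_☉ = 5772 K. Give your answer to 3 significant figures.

5.44 solar radii

R/R_☉ = √(L/L_☉) / (T/T_☉)² = √(5.59×10^3) / (3.708)²
       = 74.77 / 13.75 = 5.439.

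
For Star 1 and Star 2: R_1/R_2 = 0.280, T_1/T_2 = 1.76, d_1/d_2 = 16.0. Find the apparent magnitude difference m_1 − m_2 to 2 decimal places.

L_1/L_2 = (0.280)²(1.76)⁴ = 0.7523.
F_1/F_2 = (L_1/L_2)/(d_1/d_2)² = 0.7523/256.0 = 0.002939.
m_1 − m_2 = −2.5 log₁₀(0.002939) = 6.33.

6.33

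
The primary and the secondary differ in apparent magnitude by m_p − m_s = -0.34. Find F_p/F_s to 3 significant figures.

1.37

F_p/F_s = 10^(−(m_p − m_s)/2.5) = 10^(0.34/2.5) = 10^0.136 = 1.368.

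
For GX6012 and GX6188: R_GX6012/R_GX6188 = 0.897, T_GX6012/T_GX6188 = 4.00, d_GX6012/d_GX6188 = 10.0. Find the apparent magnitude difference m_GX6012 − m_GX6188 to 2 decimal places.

L_GX6012/L_GX6188 = (0.897)²(4.00)⁴ = 206.0.
F_GX6012/F_GX6188 = (L_GX6012/L_GX6188)/(d_GX6012/d_GX6188)² = 206.0/100.0 = 2.060.
m_GX6012 − m_GX6188 = −2.5 log₁₀(2.060) = -0.78.

-0.78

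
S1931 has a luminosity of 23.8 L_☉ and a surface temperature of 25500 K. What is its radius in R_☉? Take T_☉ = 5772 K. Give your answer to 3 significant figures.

R/R_☉ = √(L/L_☉) / (T/T_☉)² = √(23.8) / (4.418)²
       = 4.879 / 19.52 = 0.2500.

0.250 R_☉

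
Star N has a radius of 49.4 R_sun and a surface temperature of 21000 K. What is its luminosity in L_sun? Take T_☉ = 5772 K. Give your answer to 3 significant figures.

L/L_☉ = (R/R_☉)² (T/T_☉)⁴ = (49.4)² × (21000/5772)⁴
       = 2440 × (3.638)⁴ = 2440 × 175.2 = 4.276×10^5.

4.28×10^5 L_sun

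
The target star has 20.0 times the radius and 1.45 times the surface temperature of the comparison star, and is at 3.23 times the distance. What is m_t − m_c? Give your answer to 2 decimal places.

-5.57

L_t/L_c = (20.0)²(1.45)⁴ = 1768.
F_t/F_c = (L_t/L_c)/(d_t/d_c)² = 1768/10.43 = 169.5.
m_t − m_c = −2.5 log₁₀(169.5) = -5.57.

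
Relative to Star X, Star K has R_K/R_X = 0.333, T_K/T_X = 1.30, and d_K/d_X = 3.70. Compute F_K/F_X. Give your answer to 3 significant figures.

L_K/L_X = (R_K/R_X)²(T_K/T_X)⁴ = (0.333)² × (1.30)⁴ = 0.3167.
F_K/F_X = (L_K/L_X)/(d_K/d_X)² = 0.3167 / (3.70)² = 0.02313.

0.0231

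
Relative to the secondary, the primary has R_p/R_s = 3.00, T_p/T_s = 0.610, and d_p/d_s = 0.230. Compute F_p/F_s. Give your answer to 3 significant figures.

23.6

L_p/L_s = (R_p/R_s)²(T_p/T_s)⁴ = (3.00)² × (0.610)⁴ = 1.246.
F_p/F_s = (L_p/L_s)/(d_p/d_s)² = 1.246 / (0.230)² = 23.56.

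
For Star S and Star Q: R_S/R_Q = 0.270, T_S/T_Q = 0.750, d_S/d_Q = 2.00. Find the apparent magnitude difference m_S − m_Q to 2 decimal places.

5.60

L_S/L_Q = (0.270)²(0.750)⁴ = 0.02307.
F_S/F_Q = (L_S/L_Q)/(d_S/d_Q)² = 0.02307/4.000 = 0.005767.
m_S − m_Q = −2.5 log₁₀(0.005767) = 5.60.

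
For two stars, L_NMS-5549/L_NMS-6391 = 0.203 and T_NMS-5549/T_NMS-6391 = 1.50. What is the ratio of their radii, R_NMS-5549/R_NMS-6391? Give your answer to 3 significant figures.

L ∝ R²T⁴ gives R ∝ √L / T², so
R_NMS-5549/R_NMS-6391 = √(0.203) / (1.50)² = 0.4506 / 2.250 = 0.2002.

0.200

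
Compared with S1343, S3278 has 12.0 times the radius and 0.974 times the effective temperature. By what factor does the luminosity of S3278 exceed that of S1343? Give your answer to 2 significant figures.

From the Stefan–Boltzmann law, L ∝ R²T⁴, so
L_S3278/L_S1343 = (R_S3278/R_S1343)² (T_S3278/T_S1343)⁴ = (12.0)² × (0.974)⁴ = 144.0 × 0.9000 = 129.6.

1.3×10^2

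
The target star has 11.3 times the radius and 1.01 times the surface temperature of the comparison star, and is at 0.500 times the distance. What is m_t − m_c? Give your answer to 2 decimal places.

L_t/L_c = (11.3)²(1.01)⁴ = 132.9.
F_t/F_c = (L_t/L_c)/(d_t/d_c)² = 132.9/0.2500 = 531.5.
m_t − m_c = −2.5 log₁₀(531.5) = -6.81.

-6.81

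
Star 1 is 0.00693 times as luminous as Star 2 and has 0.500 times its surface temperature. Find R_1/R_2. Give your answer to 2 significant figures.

0.33

L ∝ R²T⁴ gives R ∝ √L / T², so
R_1/R_2 = √(0.00693) / (0.500)² = 0.08325 / 0.2500 = 0.3330.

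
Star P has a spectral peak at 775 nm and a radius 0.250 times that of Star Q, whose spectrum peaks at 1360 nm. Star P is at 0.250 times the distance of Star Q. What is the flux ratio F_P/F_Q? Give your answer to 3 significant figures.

Wien's law: T_P/T_Q = λ_Q/λ_P = 1360/775 = 1.755.
L_P/L_Q = (R_P/R_Q)²(T_P/T_Q)⁴ = (0.250)²(1.755)⁴ = 0.5927.
F_P/F_Q = (L_P/L_Q)/(d_P/d_Q)² = 0.5927/(0.250)² = 9.483.

9.48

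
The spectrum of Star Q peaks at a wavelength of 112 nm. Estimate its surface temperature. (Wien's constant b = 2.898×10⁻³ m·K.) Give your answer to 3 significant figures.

2.59×10^4 K

T = b/λ_max = 2.898×10⁻³ / (112×10⁻⁹) = 2.587×10^4 K.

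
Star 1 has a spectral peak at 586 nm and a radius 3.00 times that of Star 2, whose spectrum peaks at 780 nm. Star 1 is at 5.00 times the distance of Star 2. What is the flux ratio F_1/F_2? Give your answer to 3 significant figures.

Wien's law: T_1/T_2 = λ_2/λ_1 = 780/586 = 1.331.
L_1/L_2 = (R_1/R_2)²(T_1/T_2)⁴ = (3.00)²(1.331)⁴ = 28.25.
F_1/F_2 = (L_1/L_2)/(d_1/d_2)² = 28.25/(5.00)² = 1.130.

1.13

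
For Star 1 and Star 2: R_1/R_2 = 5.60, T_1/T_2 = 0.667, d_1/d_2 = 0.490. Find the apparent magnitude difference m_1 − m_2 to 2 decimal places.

L_1/L_2 = (5.60)²(0.667)⁴ = 6.207.
F_1/F_2 = (L_1/L_2)/(d_1/d_2)² = 6.207/0.2401 = 25.85.
m_1 − m_2 = −2.5 log₁₀(25.85) = -3.53.

-3.53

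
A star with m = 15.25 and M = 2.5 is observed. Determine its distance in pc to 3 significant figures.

3.55×10^3 pc

m − M = 5 log₁₀(d/10 pc)
15.25 − (2.5) = 12.75 = 5 log₁₀(d/10)
d = 10 × 10^(12.75/5) = 10 × 10^2.550 = 3548 pc.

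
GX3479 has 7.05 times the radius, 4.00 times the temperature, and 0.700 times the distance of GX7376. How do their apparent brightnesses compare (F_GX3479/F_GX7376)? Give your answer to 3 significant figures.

2.60×10^4

L_GX3479/L_GX7376 = (R_GX3479/R_GX7376)²(T_GX3479/T_GX7376)⁴ = (7.05)² × (4.00)⁴ = 1.272×10^4.
F_GX3479/F_GX7376 = (L_GX3479/L_GX7376)/(d_GX3479/d_GX7376)² = 1.272×10^4 / (0.700)² = 2.597×10^4.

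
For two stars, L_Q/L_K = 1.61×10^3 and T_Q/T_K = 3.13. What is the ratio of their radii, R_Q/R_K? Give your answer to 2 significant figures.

4.1

L ∝ R²T⁴ gives R ∝ √L / T², so
R_Q/R_K = √(1.61×10^3) / (3.13)² = 40.12 / 9.797 = 4.096.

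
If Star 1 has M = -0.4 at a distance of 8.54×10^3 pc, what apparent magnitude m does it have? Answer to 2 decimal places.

m = M + 5 log₁₀(d/10 pc) = -0.4 + 5 log₁₀(8.54×10^3/10)
  = -0.4 + 5 × 2.931 = -0.4 + 14.66 = 14.26.

14.26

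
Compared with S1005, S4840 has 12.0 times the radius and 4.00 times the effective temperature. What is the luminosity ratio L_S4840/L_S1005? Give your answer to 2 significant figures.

From the Stefan–Boltzmann law, L ∝ R²T⁴, so
L_S4840/L_S1005 = (R_S4840/R_S1005)² (T_S4840/T_S1005)⁴ = (12.0)² × (4.00)⁴ = 144.0 × 256.0 = 3.686×10^4.

3.7×10^4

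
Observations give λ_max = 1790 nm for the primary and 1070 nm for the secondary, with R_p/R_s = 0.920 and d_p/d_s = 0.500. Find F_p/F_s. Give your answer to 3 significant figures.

0.432

Wien's law: T_p/T_s = λ_s/λ_p = 1070/1790 = 0.5978.
L_p/L_s = (R_p/R_s)²(T_p/T_s)⁴ = (0.920)²(0.5978)⁴ = 0.1081.
F_p/F_s = (L_p/L_s)/(d_p/d_s)² = 0.1081/(0.500)² = 0.4323.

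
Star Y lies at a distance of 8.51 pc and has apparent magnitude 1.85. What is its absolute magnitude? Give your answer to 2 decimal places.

M = m − 5 log₁₀(d/10 pc) = 1.85 − 5 log₁₀(8.51/10)
  = 1.85 − 5 × -0.070 = 1.85 − -0.35 = 2.20.

2.20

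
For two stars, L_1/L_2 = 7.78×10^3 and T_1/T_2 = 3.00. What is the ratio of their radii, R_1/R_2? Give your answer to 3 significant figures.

9.80

L ∝ R²T⁴ gives R ∝ √L / T², so
R_1/R_2 = √(7.78×10^3) / (3.00)² = 88.20 / 9.000 = 9.800.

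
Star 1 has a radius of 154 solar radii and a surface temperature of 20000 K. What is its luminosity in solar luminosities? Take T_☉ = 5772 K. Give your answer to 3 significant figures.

L/L_☉ = (R/R_☉)² (T/T_☉)⁴ = (154)² × (20000/5772)⁴
       = 2.372×10^4 × (3.465)⁴ = 2.372×10^4 × 144.2 = 3.419×10^6.

3.42×10^6 solar luminosities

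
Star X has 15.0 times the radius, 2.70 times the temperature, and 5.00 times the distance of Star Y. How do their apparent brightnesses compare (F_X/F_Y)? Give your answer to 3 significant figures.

478

L_X/L_Y = (R_X/R_Y)²(T_X/T_Y)⁴ = (15.0)² × (2.70)⁴ = 1.196×10^4.
F_X/F_Y = (L_X/L_Y)/(d_X/d_Y)² = 1.196×10^4 / (5.00)² = 478.3.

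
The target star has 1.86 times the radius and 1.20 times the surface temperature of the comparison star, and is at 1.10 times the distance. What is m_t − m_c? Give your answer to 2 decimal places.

L_t/L_c = (1.86)²(1.20)⁴ = 7.174.
F_t/F_c = (L_t/L_c)/(d_t/d_c)² = 7.174/1.210 = 5.929.
m_t − m_c = −2.5 log₁₀(5.929) = -1.93.

-1.93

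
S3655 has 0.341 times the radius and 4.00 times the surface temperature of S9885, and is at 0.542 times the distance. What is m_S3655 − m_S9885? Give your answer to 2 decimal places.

-5.01

L_S3655/L_S9885 = (0.341)²(4.00)⁴ = 29.77.
F_S3655/F_S9885 = (L_S3655/L_S9885)/(d_S3655/d_S9885)² = 29.77/0.2938 = 101.3.
m_S3655 − m_S9885 = −2.5 log₁₀(101.3) = -5.01.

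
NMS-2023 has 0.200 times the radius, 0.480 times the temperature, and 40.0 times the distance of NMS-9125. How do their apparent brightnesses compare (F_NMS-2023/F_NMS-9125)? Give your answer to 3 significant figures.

L_NMS-2023/L_NMS-9125 = (R_NMS-2023/R_NMS-9125)²(T_NMS-2023/T_NMS-9125)⁴ = (0.200)² × (0.480)⁴ = 0.002123.
F_NMS-2023/F_NMS-9125 = (L_NMS-2023/L_NMS-9125)/(d_NMS-2023/d_NMS-9125)² = 0.002123 / (40.0)² = 1.327×10^-6.

1.33×10^-6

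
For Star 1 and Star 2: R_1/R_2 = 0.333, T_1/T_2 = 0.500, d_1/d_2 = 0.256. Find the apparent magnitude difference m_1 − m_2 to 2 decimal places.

L_1/L_2 = (0.333)²(0.500)⁴ = 0.006931.
F_1/F_2 = (L_1/L_2)/(d_1/d_2)² = 0.006931/0.06554 = 0.1058.
m_1 − m_2 = −2.5 log₁₀(0.1058) = 2.44.

2.44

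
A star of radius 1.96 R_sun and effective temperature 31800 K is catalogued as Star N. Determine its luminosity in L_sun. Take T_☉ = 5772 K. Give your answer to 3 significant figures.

3.54×10^3 L_sun

L/L_☉ = (R/R_☉)² (T/T_☉)⁴ = (1.96)² × (31800/5772)⁴
       = 3.842 × (5.509)⁴ = 3.842 × 921.3 = 3539.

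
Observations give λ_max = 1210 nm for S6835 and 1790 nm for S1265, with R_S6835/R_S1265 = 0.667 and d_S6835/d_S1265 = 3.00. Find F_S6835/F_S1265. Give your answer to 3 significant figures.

0.237

Wien's law: T_S6835/T_S1265 = λ_S1265/λ_S6835 = 1790/1210 = 1.479.
L_S6835/L_S1265 = (R_S6835/R_S1265)²(T_S6835/T_S1265)⁴ = (0.667)²(1.479)⁴ = 2.131.
F_S6835/F_S1265 = (L_S6835/L_S1265)/(d_S6835/d_S1265)² = 2.131/(3.00)² = 0.2367.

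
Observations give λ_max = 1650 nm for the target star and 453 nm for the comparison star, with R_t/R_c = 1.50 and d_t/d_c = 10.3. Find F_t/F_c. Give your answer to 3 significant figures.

1.20×10^-4

Wien's law: T_t/T_c = λ_c/λ_t = 453/1650 = 0.2745.
L_t/L_c = (R_t/R_c)²(T_t/T_c)⁴ = (1.50)²(0.2745)⁴ = 0.01278.
F_t/F_c = (L_t/L_c)/(d_t/d_c)² = 0.01278/(10.3)² = 1.205×10^-4.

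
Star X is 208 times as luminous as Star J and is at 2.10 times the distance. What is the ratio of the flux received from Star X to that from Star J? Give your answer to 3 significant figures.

47.2

F = L/(4πd²), so F_X/F_J = (L_X/L_J) / (d_X/d_J)²
= 208 / (2.10)² = 208 / 4.410 = 47.17.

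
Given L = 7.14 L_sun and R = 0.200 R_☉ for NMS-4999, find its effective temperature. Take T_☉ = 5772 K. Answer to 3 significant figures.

2.11×10^4 K

T/T_☉ = (L/L_☉)^(1/4) / (R/R_☉)^(1/2)
T = 5772 × (7.14)^(1/4) / √(0.200) = 5772 × 1.635 / 0.4472 = 2.110×10^4 K.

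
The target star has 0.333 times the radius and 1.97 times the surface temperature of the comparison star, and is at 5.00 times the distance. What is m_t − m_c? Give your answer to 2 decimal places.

L_t/L_c = (0.333)²(1.97)⁴ = 1.670.
F_t/F_c = (L_t/L_c)/(d_t/d_c)² = 1.670/25.00 = 0.06681.
m_t − m_c = −2.5 log₁₀(0.06681) = 2.94.

2.94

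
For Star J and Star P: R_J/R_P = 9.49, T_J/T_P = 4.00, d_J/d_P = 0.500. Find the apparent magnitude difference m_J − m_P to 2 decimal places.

L_J/L_P = (9.49)²(4.00)⁴ = 2.306×10^4.
F_J/F_P = (L_J/L_P)/(d_J/d_P)² = 2.306×10^4/0.2500 = 9.222×10^4.
m_J − m_P = −2.5 log₁₀(9.222×10^4) = -12.41.

-12.41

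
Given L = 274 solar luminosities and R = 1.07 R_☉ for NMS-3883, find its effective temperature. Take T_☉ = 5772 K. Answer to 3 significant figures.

2.27×10^4 K

T/T_☉ = (L/L_☉)^(1/4) / (R/R_☉)^(1/2)
T = 5772 × (274)^(1/4) / √(1.07) = 5772 × 4.069 / 1.034 = 2.270×10^4 K.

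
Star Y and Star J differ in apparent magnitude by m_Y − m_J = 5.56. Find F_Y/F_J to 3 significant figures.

0.00597

F_Y/F_J = 10^(−(m_Y − m_J)/2.5) = 10^(-5.56/2.5) = 10^-2.224 = 0.005970.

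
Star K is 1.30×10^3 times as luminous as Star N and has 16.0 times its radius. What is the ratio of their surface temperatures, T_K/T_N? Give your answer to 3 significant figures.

1.50

L ∝ R²T⁴ gives T ∝ (L/R²)^(1/4), so
T_K/T_N = (1.30×10^3 / 16.0²)^(1/4) = (5.078)^(1/4) = 1.501.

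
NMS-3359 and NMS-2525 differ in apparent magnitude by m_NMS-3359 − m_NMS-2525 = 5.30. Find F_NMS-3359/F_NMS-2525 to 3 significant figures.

0.00759

F_NMS-3359/F_NMS-2525 = 10^(−(m_NMS-3359 − m_NMS-2525)/2.5) = 10^(-5.30/2.5) = 10^-2.120 = 0.007586.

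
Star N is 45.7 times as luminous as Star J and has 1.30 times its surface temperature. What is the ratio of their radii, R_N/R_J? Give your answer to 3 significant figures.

L ∝ R²T⁴ gives R ∝ √L / T², so
R_N/R_J = √(45.7) / (1.30)² = 6.760 / 1.690 = 4.000.

4.00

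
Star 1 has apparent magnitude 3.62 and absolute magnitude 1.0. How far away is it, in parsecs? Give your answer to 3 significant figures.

m − M = 5 log₁₀(d/10 pc)
3.62 − (1.0) = 2.62 = 5 log₁₀(d/10)
d = 10 × 10^(2.62/5) = 10 × 10^0.524 = 33.42 pc.

33.4 pc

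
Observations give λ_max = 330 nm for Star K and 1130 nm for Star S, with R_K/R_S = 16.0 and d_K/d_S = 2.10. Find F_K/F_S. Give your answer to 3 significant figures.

7.98×10^3

Wien's law: T_K/T_S = λ_S/λ_K = 1130/330 = 3.424.
L_K/L_S = (R_K/R_S)²(T_K/T_S)⁴ = (16.0)²(3.424)⁴ = 3.520×10^4.
F_K/F_S = (L_K/L_S)/(d_K/d_S)² = 3.520×10^4/(2.10)² = 7981.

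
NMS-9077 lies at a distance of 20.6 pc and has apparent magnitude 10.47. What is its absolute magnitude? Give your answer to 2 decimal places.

M = m − 5 log₁₀(d/10 pc) = 10.47 − 5 log₁₀(20.6/10)
  = 10.47 − 5 × 0.314 = 10.47 − 1.57 = 8.90.

8.90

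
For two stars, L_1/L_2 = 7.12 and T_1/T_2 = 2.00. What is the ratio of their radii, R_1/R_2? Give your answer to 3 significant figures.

L ∝ R²T⁴ gives R ∝ √L / T², so
R_1/R_2 = √(7.12) / (2.00)² = 2.668 / 4.000 = 0.6671.

0.667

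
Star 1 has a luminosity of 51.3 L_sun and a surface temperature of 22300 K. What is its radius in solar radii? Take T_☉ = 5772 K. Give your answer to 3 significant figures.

R/R_☉ = √(L/L_☉) / (T/T_☉)² = √(51.3) / (3.863)²
       = 7.162 / 14.93 = 0.4798.

0.480 solar radii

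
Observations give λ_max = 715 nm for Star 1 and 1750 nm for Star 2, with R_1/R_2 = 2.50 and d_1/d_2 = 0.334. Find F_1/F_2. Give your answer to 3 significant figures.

Wien's law: T_1/T_2 = λ_2/λ_1 = 1750/715 = 2.448.
L_1/L_2 = (R_1/R_2)²(T_1/T_2)⁴ = (2.50)²(2.448)⁴ = 224.3.
F_1/F_2 = (L_1/L_2)/(d_1/d_2)² = 224.3/(0.334)² = 2011.

2.01×10^3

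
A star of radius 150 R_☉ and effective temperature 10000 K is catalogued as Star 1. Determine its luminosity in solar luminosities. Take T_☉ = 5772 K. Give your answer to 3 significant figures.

2.03×10^5 solar luminosities

L/L_☉ = (R/R_☉)² (T/T_☉)⁴ = (150)² × (10000/5772)⁴
       = 2.250×10^4 × (1.733)⁴ = 2.250×10^4 × 9.009 = 2.027×10^5.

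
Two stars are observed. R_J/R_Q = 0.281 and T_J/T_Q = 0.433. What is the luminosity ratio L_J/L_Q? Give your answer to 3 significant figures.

0.00278

From the Stefan–Boltzmann law, L ∝ R²T⁴, so
L_J/L_Q = (R_J/R_Q)² (T_J/T_Q)⁴ = (0.281)² × (0.433)⁴ = 0.07896 × 0.03515 = 0.002776.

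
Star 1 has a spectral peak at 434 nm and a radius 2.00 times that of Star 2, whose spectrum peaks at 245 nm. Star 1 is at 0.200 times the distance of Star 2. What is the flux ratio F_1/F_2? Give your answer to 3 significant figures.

10.2

Wien's law: T_1/T_2 = λ_2/λ_1 = 245/434 = 0.5645.
L_1/L_2 = (R_1/R_2)²(T_1/T_2)⁴ = (2.00)²(0.5645)⁴ = 0.4062.
F_1/F_2 = (L_1/L_2)/(d_1/d_2)² = 0.4062/(0.200)² = 10.16.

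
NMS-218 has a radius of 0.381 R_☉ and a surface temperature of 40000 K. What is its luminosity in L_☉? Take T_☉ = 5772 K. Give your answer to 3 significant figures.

L/L_☉ = (R/R_☉)² (T/T_☉)⁴ = (0.381)² × (40000/5772)⁴
       = 0.1452 × (6.930)⁴ = 0.1452 × 2306 = 334.8.

335 L_☉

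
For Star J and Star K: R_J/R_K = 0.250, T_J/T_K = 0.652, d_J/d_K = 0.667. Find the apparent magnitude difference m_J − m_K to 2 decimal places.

L_J/L_K = (0.250)²(0.652)⁴ = 0.01129.
F_J/F_K = (L_J/L_K)/(d_J/d_K)² = 0.01129/0.4449 = 0.02539.
m_J − m_K = −2.5 log₁₀(0.02539) = 3.99.

3.99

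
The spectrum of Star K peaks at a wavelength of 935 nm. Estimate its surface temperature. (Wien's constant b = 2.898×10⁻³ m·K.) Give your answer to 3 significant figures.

T = b/λ_max = 2.898×10⁻³ / (935×10⁻⁹) = 3099 K.

3.10×10^3 K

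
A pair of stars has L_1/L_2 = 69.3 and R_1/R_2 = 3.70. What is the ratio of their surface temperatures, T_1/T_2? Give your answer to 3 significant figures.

1.50

L ∝ R²T⁴ gives T ∝ (L/R²)^(1/4), so
T_1/T_2 = (69.3 / 3.70²)^(1/4) = (5.062)^(1/4) = 1.500.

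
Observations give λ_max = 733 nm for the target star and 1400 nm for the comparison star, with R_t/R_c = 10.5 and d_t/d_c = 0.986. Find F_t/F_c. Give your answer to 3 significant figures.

Wien's law: T_t/T_c = λ_c/λ_t = 1400/733 = 1.910.
L_t/L_c = (R_t/R_c)²(T_t/T_c)⁴ = (10.5)²(1.910)⁴ = 1467.
F_t/F_c = (L_t/L_c)/(d_t/d_c)² = 1467/(0.986)² = 1509.

1.51×10^3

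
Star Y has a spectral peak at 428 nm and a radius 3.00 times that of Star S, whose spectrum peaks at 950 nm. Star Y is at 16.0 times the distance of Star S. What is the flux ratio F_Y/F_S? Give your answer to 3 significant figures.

Wien's law: T_Y/T_S = λ_S/λ_Y = 950/428 = 2.220.
L_Y/L_S = (R_Y/R_S)²(T_Y/T_S)⁴ = (3.00)²(2.220)⁴ = 218.5.
F_Y/F_S = (L_Y/L_S)/(d_Y/d_S)² = 218.5/(16.0)² = 0.8533.

0.853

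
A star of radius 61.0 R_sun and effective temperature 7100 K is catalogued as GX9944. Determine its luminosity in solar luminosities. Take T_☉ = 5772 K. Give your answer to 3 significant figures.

L/L_☉ = (R/R_☉)² (T/T_☉)⁴ = (61.0)² × (7100/5772)⁴
       = 3721 × (1.230)⁴ = 3721 × 2.289 = 8519.

8.52×10^3 solar luminosities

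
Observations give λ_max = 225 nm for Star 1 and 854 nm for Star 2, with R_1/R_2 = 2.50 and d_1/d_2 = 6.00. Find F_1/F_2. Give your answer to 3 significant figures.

36.0

Wien's law: T_1/T_2 = λ_2/λ_1 = 854/225 = 3.796.
L_1/L_2 = (R_1/R_2)²(T_1/T_2)⁴ = (2.50)²(3.796)⁴ = 1297.
F_1/F_2 = (L_1/L_2)/(d_1/d_2)² = 1297/(6.00)² = 36.03.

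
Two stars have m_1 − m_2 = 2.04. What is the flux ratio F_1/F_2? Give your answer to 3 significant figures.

F_1/F_2 = 10^(−(m_1 − m_2)/2.5) = 10^(-2.04/2.5) = 10^-0.816 = 0.1528.

0.153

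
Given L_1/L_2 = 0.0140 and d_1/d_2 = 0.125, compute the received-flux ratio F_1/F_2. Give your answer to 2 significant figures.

0.90

F = L/(4πd²), so F_1/F_2 = (L_1/L_2) / (d_1/d_2)²
= 0.0140 / (0.125)² = 0.0140 / 0.01562 = 0.8960.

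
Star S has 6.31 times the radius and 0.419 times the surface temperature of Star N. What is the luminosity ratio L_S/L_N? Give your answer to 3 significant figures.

From the Stefan–Boltzmann law, L ∝ R²T⁴, so
L_S/L_N = (R_S/R_N)² (T_S/T_N)⁴ = (6.31)² × (0.419)⁴ = 39.82 × 0.03082 = 1.227.

1.23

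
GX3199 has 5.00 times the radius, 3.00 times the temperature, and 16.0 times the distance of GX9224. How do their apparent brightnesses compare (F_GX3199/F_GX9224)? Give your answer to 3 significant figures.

L_GX3199/L_GX9224 = (R_GX3199/R_GX9224)²(T_GX3199/T_GX9224)⁴ = (5.00)² × (3.00)⁴ = 2025.
F_GX3199/F_GX9224 = (L_GX3199/L_GX9224)/(d_GX3199/d_GX9224)² = 2025 / (16.0)² = 7.910.

7.91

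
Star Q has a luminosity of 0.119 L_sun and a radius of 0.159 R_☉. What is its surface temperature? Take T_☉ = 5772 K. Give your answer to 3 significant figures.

T/T_☉ = (L/L_☉)^(1/4) / (R/R_☉)^(1/2)
T = 5772 × (0.119)^(1/4) / √(0.159) = 5772 × 0.5873 / 0.3987 = 8502 K.

8.50×10^3 K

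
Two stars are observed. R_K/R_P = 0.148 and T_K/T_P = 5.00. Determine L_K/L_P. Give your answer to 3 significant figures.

13.7

From the Stefan–Boltzmann law, L ∝ R²T⁴, so
L_K/L_P = (R_K/R_P)² (T_K/T_P)⁴ = (0.148)² × (5.00)⁴ = 0.02190 × 625.0 = 13.69.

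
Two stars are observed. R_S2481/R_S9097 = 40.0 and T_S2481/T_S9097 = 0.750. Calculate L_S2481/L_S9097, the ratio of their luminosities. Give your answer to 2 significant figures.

From the Stefan–Boltzmann law, L ∝ R²T⁴, so
L_S2481/L_S9097 = (R_S2481/R_S9097)² (T_S2481/T_S9097)⁴ = (40.0)² × (0.750)⁴ = 1600 × 0.3164 = 506.2.

5.1×10^2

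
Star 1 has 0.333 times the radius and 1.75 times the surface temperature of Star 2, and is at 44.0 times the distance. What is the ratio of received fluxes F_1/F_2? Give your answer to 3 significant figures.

L_1/L_2 = (R_1/R_2)²(T_1/T_2)⁴ = (0.333)² × (1.75)⁴ = 1.040.
F_1/F_2 = (L_1/L_2)/(d_1/d_2)² = 1.040 / (44.0)² = 5.372×10^-4.

5.37×10^-4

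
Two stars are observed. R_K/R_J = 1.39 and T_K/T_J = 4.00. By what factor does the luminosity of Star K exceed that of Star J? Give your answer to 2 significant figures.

4.9×10^2

From the Stefan–Boltzmann law, L ∝ R²T⁴, so
L_K/L_J = (R_K/R_J)² (T_K/T_J)⁴ = (1.39)² × (4.00)⁴ = 1.932 × 256.0 = 494.6.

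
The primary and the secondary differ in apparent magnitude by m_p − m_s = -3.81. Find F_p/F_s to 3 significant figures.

F_p/F_s = 10^(−(m_p − m_s)/2.5) = 10^(3.81/2.5) = 10^1.524 = 33.42.

33.4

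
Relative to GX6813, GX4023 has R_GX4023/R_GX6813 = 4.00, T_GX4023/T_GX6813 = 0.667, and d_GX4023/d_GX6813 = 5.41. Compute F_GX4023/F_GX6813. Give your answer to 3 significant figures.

0.108

L_GX4023/L_GX6813 = (R_GX4023/R_GX6813)²(T_GX4023/T_GX6813)⁴ = (4.00)² × (0.667)⁴ = 3.167.
F_GX4023/F_GX6813 = (L_GX4023/L_GX6813)/(d_GX4023/d_GX6813)² = 3.167 / (5.41)² = 0.1082.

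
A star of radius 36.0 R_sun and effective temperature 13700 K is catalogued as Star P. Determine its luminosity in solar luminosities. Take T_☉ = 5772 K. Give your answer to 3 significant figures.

4.11×10^4 solar luminosities

L/L_☉ = (R/R_☉)² (T/T_☉)⁴ = (36.0)² × (13700/5772)⁴
       = 1296 × (2.374)⁴ = 1296 × 31.74 = 4.113×10^4.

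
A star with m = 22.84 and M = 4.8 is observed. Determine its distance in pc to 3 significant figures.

4.06×10^4 pc

m − M = 5 log₁₀(d/10 pc)
22.84 − (4.8) = 18.04 = 5 log₁₀(d/10)
d = 10 × 10^(18.04/5) = 10 × 10^3.608 = 4.055×10^4 pc.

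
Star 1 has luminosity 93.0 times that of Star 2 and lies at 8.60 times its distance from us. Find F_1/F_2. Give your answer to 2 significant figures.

F = L/(4πd²), so F_1/F_2 = (L_1/L_2) / (d_1/d_2)²
= 93.0 / (8.60)² = 93.0 / 73.96 = 1.257.

1.3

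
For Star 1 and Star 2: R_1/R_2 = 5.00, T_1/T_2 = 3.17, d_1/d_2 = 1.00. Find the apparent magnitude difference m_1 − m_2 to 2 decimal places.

-8.51

L_1/L_2 = (5.00)²(3.17)⁴ = 2525.
F_1/F_2 = (L_1/L_2)/(d_1/d_2)² = 2525/1.000 = 2525.
m_1 − m_2 = −2.5 log₁₀(2525) = -8.51.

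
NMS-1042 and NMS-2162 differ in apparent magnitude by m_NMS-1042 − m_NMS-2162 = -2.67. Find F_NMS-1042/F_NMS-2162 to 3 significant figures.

11.7

F_NMS-1042/F_NMS-2162 = 10^(−(m_NMS-1042 − m_NMS-2162)/2.5) = 10^(2.67/2.5) = 10^1.068 = 11.69.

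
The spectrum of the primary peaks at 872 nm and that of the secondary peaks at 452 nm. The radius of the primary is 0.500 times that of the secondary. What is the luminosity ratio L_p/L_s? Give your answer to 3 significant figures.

0.0180

Wien's law gives T ∝ 1/λ_max, so T_p/T_s = λ_s/λ_p = 452/872 = 0.5183.
Then L ∝ R²T⁴ gives L_p/L_s = (0.500)² × (0.5183)⁴ = 0.2500 × 0.07219 = 0.01805.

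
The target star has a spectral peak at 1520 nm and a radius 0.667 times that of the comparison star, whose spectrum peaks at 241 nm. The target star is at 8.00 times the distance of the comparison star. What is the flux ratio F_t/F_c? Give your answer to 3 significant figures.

Wien's law: T_t/T_c = λ_c/λ_t = 241/1520 = 0.1586.
L_t/L_c = (R_t/R_c)²(T_t/T_c)⁴ = (0.667)²(0.1586)⁴ = 2.812×10^-4.
F_t/F_c = (L_t/L_c)/(d_t/d_c)² = 2.812×10^-4/(8.00)² = 4.393×10^-6.

4.39×10^-6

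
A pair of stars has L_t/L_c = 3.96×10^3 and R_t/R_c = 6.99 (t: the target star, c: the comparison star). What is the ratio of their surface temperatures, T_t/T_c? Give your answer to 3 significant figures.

3.00

L ∝ R²T⁴ gives T ∝ (L/R²)^(1/4), so
T_t/T_c = (3.96×10^3 / 6.99²)^(1/4) = (81.05)^(1/4) = 3.000.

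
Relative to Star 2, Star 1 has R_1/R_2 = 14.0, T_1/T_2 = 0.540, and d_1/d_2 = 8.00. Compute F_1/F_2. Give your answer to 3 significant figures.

0.260

L_1/L_2 = (R_1/R_2)²(T_1/T_2)⁴ = (14.0)² × (0.540)⁴ = 16.67.
F_1/F_2 = (L_1/L_2)/(d_1/d_2)² = 16.67 / (8.00)² = 0.2604.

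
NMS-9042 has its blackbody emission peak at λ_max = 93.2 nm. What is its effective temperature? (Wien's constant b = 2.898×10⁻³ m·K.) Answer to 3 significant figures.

3.11×10^4 K

T = b/λ_max = 2.898×10⁻³ / (93.2×10⁻⁹) = 3.109×10^4 K.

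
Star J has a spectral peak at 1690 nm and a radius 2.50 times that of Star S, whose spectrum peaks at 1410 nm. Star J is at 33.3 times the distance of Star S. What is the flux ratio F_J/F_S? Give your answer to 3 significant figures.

0.00273

Wien's law: T_J/T_S = λ_S/λ_J = 1410/1690 = 0.8343.
L_J/L_S = (R_J/R_S)²(T_J/T_S)⁴ = (2.50)²(0.8343)⁴ = 3.028.
F_J/F_S = (L_J/L_S)/(d_J/d_S)² = 3.028/(33.3)² = 0.002731.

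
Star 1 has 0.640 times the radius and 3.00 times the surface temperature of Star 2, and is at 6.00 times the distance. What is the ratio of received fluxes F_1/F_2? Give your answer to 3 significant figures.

L_1/L_2 = (R_1/R_2)²(T_1/T_2)⁴ = (0.640)² × (3.00)⁴ = 33.18.
F_1/F_2 = (L_1/L_2)/(d_1/d_2)² = 33.18 / (6.00)² = 0.9216.

0.922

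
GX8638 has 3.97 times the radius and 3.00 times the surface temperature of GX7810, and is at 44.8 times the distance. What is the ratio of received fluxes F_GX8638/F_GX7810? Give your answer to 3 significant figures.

L_GX8638/L_GX7810 = (R_GX8638/R_GX7810)²(T_GX8638/T_GX7810)⁴ = (3.97)² × (3.00)⁴ = 1277.
F_GX8638/F_GX7810 = (L_GX8638/L_GX7810)/(d_GX8638/d_GX7810)² = 1277 / (44.8)² = 0.6361.

0.636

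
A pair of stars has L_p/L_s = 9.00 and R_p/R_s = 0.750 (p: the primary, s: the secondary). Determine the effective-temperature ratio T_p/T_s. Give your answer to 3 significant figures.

2.00

L ∝ R²T⁴ gives T ∝ (L/R²)^(1/4), so
T_p/T_s = (9.00 / 0.750²)^(1/4) = (16.00)^(1/4) = 2.000.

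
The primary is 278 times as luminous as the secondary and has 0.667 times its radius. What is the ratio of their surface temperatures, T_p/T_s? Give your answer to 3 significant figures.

5.00

L ∝ R²T⁴ gives T ∝ (L/R²)^(1/4), so
T_p/T_s = (278 / 0.667²)^(1/4) = (624.9)^(1/4) = 5.000.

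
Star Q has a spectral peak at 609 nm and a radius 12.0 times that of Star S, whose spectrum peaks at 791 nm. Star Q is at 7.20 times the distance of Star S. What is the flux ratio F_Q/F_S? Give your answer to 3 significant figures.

Wien's law: T_Q/T_S = λ_S/λ_Q = 791/609 = 1.299.
L_Q/L_S = (R_Q/R_S)²(T_Q/T_S)⁴ = (12.0)²(1.299)⁴ = 409.8.
F_Q/F_S = (L_Q/L_S)/(d_Q/d_S)² = 409.8/(7.20)² = 7.906.

7.91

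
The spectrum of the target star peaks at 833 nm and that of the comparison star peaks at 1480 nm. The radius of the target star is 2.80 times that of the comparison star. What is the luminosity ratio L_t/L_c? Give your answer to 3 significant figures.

Wien's law gives T ∝ 1/λ_max, so T_t/T_c = λ_c/λ_t = 1480/833 = 1.777.
Then L ∝ R²T⁴ gives L_t/L_c = (2.80)² × (1.777)⁴ = 7.840 × 9.965 = 78.12.

78.1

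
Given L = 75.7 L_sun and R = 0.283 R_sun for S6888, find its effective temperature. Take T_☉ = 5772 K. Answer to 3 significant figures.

3.20×10^4 K

T/T_☉ = (L/L_☉)^(1/4) / (R/R_☉)^(1/2)
T = 5772 × (75.7)^(1/4) / √(0.283) = 5772 × 2.950 / 0.5320 = 3.200×10^4 K.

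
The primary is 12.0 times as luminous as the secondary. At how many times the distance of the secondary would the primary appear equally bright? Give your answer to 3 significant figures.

3.46

Equal flux requires L_p/d_p² = L_s/d_s², so d_p/d_s = √(L_p/L_s)
= √(12.0) = 3.464.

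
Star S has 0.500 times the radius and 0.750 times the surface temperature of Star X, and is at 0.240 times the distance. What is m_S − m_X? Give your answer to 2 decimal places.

-0.34

L_S/L_X = (0.500)²(0.750)⁴ = 0.07910.
F_S/F_X = (L_S/L_X)/(d_S/d_X)² = 0.07910/0.05760 = 1.373.
m_S − m_X = −2.5 log₁₀(1.373) = -0.34.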